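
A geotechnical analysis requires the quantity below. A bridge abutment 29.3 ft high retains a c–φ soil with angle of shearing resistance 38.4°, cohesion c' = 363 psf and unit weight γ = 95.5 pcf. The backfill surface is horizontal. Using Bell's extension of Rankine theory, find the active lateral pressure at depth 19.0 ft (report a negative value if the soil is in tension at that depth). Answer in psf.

K_a = (1 − sin φ)/(1 + sin φ) = 0.2337.
σ_a = K_a γ z − 2c√K_a = 0.2337×95.5×19.0 − 2×363×0.4834 = 73.08 psf.

73.1 psf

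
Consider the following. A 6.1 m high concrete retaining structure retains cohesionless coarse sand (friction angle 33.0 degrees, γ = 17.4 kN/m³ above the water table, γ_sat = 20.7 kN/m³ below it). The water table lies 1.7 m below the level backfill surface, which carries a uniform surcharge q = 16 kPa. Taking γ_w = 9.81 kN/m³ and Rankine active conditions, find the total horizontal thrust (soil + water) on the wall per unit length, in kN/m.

201 kN/m

K_a = tan²(45° − φ/2) = 0.2948.
γ' = 20.7 − 9.81 = 10.89 kN/m³. h₂ = H − d_w = 4.4 m.
σ'_h: at surface K_a·q = 4.717; at WT K_a(q+γd_w) = 13.44; at base K_a(q+γd_w+γ'h₂) = 27.56 kPa.
P₁ = ½(4.717+13.44)×1.7 = 15.43; P₂ = ½(13.44+27.56)×4.4 = 90.20; P_w = ½γ_w h₂² = 94.96.
Total = 15.43+90.20+94.96 = 200.6 kN/m.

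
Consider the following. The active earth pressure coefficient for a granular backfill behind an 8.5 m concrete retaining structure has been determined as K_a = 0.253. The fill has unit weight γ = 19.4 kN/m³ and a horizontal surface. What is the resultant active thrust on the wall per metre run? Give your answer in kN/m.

P = ½ K_a γ H² = 0.5 × 0.253 × 19.4 × 8.5² = 177.3 kN/m.

177 kN/m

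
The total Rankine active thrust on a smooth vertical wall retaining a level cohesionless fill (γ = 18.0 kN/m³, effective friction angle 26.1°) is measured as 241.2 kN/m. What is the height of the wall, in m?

K_a = 0.3889. P_a = ½ K_a γ H² ⇒ H = √(2P_a/(K_a γ)).
H = √(2×241.2/(0.3889×18.0)) = 8.301 m.

8.30 m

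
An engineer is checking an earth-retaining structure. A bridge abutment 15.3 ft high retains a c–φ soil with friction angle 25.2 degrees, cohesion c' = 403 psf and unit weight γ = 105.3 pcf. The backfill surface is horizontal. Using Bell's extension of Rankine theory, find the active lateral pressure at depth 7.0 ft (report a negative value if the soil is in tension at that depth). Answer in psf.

-215 psf

K_a = (1 − sin φ)/(1 + sin φ) = 0.4027.
σ_a = K_a γ z − 2c√K_a = 0.4027×105.3×7.0 − 2×403×0.6346 = -214.6 psf.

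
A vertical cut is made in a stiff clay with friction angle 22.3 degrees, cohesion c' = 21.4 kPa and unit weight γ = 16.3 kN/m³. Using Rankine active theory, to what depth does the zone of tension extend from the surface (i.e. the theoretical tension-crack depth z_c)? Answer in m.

K_a = tan²(45° − 22.3°/2) = 0.4498; √K_a = 0.6707.
The active pressure is zero where K_a γ z = 2c√K_a, so z_c = 2c/(γ√K_a) = 2×21.4/(16.3×0.6707) = 3.915 m.

3.91 m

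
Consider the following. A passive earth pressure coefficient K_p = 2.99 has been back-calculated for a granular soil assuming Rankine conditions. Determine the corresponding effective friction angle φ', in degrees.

K_p = (1+sin φ)/(1−sin φ) ⇒ sin φ = (K_p − 1)/(K_p + 1) = 0.4987.
φ = arcsin(0.4987) = 29.92°.

29.9°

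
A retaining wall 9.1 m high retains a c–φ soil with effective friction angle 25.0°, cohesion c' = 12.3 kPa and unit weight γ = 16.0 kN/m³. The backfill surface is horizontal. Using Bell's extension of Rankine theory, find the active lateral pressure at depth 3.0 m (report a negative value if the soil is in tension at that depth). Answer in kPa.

3.81 kPa

K_a = (1 − sin φ)/(1 + sin φ) = 0.4059.
σ_a = K_a γ z − 2c√K_a = 0.4059×16.0×3.0 − 2×12.3×0.6371 = 3.809 kPa.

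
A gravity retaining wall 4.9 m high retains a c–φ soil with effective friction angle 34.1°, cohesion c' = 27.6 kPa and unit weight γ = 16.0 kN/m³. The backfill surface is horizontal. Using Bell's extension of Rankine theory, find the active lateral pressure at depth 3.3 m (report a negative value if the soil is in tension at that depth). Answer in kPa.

K_a = (1 − sin φ)/(1 + sin φ) = 0.2815.
σ_a = K_a γ z − 2c√K_a = 0.2815×16.0×3.3 − 2×27.6×0.5306 = -14.42 kPa.

-14.4 kPa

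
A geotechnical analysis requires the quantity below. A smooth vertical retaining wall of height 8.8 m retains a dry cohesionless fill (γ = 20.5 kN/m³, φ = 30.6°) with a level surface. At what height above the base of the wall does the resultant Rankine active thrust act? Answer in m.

2.93 m

K_a = 0.3253.
The pressure distribution is triangular, so the resultant acts at H/3 above the base = 8.8/3 = 2.933 m.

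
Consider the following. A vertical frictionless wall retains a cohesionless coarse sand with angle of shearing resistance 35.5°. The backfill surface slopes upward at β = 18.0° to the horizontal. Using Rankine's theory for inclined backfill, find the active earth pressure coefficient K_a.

K_a = cos β · (cos β − √(cos²β − cos²φ)) / (cos β + √(cos²β − cos²φ)).
cos β = 0.9511, cos φ = 0.8141, √(cos²β − cos²φ) = 0.4917.
K_a = 0.9511 × (0.9511 − 0.4917)/(0.9511 + 0.4917) = 0.3028.

0.303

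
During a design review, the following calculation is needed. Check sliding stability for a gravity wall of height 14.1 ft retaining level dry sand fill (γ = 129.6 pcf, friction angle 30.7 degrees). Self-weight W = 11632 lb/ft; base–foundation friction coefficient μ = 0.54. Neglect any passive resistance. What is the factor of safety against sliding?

1.50

K_a = tan²(45° − 30.7°/2) = 0.3240.
P_a = ½K_aγH² = 0.5×0.3240×129.6×14.1² = 4174 lb/ft, acting at H/3 = 4.700 ft above the base.
FS_sliding = μW / P_a = 0.54×11632 / 4174 = 1.505.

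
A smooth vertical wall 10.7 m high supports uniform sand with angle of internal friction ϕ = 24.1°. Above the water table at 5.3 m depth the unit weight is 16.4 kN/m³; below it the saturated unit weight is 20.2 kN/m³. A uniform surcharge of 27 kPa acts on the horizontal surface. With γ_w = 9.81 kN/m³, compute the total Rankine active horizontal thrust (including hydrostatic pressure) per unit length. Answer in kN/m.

K_a = tan²(45° − φ/2) = 0.4201.
γ' = 20.2 − 9.81 = 10.39 kN/m³. h₂ = H − d_w = 5.4 m.
σ'_h: at surface K_a·q = 11.34; at WT K_a(q+γd_w) = 47.86; at base K_a(q+γd_w+γ'h₂) = 71.43 kPa.
P₁ = ½(11.34+47.86)×5.3 = 156.9; P₂ = ½(47.86+71.43)×5.4 = 322.1; P_w = ½γ_w h₂² = 143.0.
Total = 156.9+322.1+143.0 = 622.0 kN/m.

622 kN/m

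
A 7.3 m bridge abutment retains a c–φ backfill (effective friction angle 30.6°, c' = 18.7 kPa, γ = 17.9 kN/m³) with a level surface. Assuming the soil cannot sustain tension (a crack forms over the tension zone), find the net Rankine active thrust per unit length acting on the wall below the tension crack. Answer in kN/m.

38.5 kN/m

K_a = 0.3253; √K_a = 0.5704.
Tension-crack depth z_c = 2c/(γ√K_a) = 2×18.7/(17.9×0.5704) = 3.663 m.
σ_a at base = K_a γ H − 2c√K_a = 0.3253×17.9×7.3 − 2×18.7×0.5704 = 21.18 kPa.
P_a = ½ × 21.18 × (H − z_c) = 0.5×21.18×3.637 = 38.52 kN/m.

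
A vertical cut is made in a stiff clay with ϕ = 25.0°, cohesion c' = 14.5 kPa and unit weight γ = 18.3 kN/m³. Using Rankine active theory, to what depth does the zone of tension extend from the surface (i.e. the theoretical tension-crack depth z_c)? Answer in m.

2.49 m

K_a = tan²(45° − 25.0°/2) = 0.4059; √K_a = 0.6371.
The active pressure is zero where K_a γ z = 2c√K_a, so z_c = 2c/(γ√K_a) = 2×14.5/(18.3×0.6371) = 2.487 m.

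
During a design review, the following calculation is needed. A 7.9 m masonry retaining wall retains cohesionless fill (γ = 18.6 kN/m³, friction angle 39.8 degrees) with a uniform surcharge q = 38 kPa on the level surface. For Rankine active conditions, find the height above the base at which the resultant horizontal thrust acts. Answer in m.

K_a = 0.2194.
Triangular part P₁ = ½K_aγH² = 127.4 at H/3 = 2.633 m; rectangular part P₂ = K_a q H = 65.87 at H/2 = 3.950 m.
ȳ = (P₁·2.633 + P₂·3.950)/(P₁+P₂) = 3.082 m.

3.08 m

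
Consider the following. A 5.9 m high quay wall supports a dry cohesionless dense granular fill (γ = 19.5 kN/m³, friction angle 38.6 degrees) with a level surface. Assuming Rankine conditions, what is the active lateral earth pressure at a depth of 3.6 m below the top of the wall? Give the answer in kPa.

K_a = (1 − sin φ)/(1 + sin φ) = 0.2316.
σ_h = K_a γ z = 0.2316 × 19.5 × 3.6 = 16.26 kPa.

16.3 kPa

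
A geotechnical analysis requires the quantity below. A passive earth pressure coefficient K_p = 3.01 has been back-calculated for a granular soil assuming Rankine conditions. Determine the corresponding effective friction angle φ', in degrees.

30.1°

K_p = (1+sin φ)/(1−sin φ) ⇒ sin φ = (K_p − 1)/(K_p + 1) = 0.5012.
φ = arcsin(0.5012) = 30.08°.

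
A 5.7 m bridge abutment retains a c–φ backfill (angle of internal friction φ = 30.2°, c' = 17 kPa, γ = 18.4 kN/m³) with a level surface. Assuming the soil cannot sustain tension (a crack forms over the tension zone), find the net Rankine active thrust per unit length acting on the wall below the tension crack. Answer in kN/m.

K_a = 0.3307; √K_a = 0.5750.
Tension-crack depth z_c = 2c/(γ√K_a) = 2×17/(18.4×0.5750) = 3.213 m.
σ_a at base = K_a γ H − 2c√K_a = 0.3307×18.4×5.7 − 2×17×0.5750 = 15.13 kPa.
P_a = ½ × 15.13 × (H − z_c) = 0.5×15.13×2.487 = 18.81 kN/m.

18.8 kN/m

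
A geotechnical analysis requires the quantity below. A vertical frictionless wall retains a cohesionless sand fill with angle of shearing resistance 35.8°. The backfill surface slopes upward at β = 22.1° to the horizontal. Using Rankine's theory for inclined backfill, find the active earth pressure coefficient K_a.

K_a = cos β · (cos β − √(cos²β − cos²φ)) / (cos β + √(cos²β − cos²φ)).
cos β = 0.9265, cos φ = 0.8111, √(cos²β − cos²φ) = 0.4479.
K_a = 0.9265 × (0.9265 − 0.4479)/(0.9265 + 0.4479) = 0.3226.

0.323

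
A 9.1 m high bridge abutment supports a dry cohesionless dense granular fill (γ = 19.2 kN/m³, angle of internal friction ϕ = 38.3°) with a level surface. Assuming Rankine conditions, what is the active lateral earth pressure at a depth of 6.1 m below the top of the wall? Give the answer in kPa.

K_a = (1 − sin φ)/(1 + sin φ) = 0.2347.
σ_h = K_a γ z = 0.2347 × 19.2 × 6.1 = 27.49 kPa.

27.5 kPa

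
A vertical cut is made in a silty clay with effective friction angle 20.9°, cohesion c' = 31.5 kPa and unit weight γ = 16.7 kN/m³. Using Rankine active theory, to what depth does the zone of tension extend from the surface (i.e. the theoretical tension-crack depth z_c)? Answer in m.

5.48 m

K_a = tan²(45° − 20.9°/2) = 0.4741; √K_a = 0.6886.
The active pressure is zero where K_a γ z = 2c√K_a, so z_c = 2c/(γ√K_a) = 2×31.5/(16.7×0.6886) = 5.479 m.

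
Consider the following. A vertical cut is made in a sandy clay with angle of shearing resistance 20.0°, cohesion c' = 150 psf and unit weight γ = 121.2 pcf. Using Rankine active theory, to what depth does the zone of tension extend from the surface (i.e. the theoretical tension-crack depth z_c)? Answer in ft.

3.54 ft

K_a = tan²(45° − 20.0°/2) = 0.4903; √K_a = 0.7002.
The active pressure is zero where K_a γ z = 2c√K_a, so z_c = 2c/(γ√K_a) = 2×150/(121.2×0.7002) = 3.535 ft.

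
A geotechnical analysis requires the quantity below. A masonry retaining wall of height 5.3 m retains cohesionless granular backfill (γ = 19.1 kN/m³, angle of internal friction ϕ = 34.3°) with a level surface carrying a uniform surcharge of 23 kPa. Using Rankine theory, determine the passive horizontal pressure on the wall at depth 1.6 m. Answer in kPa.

192 kPa

K_p = (1 + sin φ)/(1 − sin φ) = 3.582.
σ_v = γz + q = 19.1 × 1.6 + 23 = 53.56 kPa.
σ_h = K_p σ_v = 3.582 × 53.56 = 191.9 kPa.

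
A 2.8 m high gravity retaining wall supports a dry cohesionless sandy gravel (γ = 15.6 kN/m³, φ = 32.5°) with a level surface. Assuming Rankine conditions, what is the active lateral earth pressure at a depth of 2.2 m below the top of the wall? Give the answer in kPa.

K_a = (1 − sin φ)/(1 + sin φ) = 0.3010.
σ_h = K_a γ z = 0.3010 × 15.6 × 2.2 = 10.33 kPa.

10.3 kPa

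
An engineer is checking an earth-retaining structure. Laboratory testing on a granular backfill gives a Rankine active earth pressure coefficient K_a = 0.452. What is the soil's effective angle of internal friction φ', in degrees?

22.2°

K_a = tan²(45° − φ/2) ⇒ 45° − φ/2 = arctan(√0.452) = 33.91°.
φ = 2(45° − 33.91°) = 22.17°.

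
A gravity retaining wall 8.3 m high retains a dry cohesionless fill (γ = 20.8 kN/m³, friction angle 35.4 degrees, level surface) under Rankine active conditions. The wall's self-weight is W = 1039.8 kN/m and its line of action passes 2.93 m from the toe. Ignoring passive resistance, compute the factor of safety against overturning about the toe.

K_a = tan²(45° − 35.4°/2) = 0.2664.
P_a = ½K_aγH² = 0.5×0.2664×20.8×8.3² = 190.9 kN/m, acting at H/3 = 2.767 m above the base.
Overturning moment M_o = P_a × H/3 = 190.9 × 2.767 = 528.1.
Resisting moment M_r = W × 2.93 = 1039.8 × 2.93 = 3047.
FS_overturning = M_r/M_o = 3047/528.1 = 5.770.

5.77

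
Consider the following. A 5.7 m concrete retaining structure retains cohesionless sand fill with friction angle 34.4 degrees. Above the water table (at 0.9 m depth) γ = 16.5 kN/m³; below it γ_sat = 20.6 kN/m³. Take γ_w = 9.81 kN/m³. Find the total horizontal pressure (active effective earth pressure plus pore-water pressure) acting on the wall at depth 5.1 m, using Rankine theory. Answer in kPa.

K_a = (1 − sin φ)/(1 + sin φ) = 0.2780.
γ' = 20.6 − 9.81 = 10.79 kN/m³.
Effective vertical stress at 5.1 m: σ'_v = 16.5×0.9 + 10.79×4.20 = 60.17 kPa.
σ'_h = K_a σ'_v = 0.2780 × 60.17 = 16.73 kPa; u = γ_w × 4.20 = 41.20 kPa.
Total σ_h = 16.73 + 41.20 = 57.93 kPa.

57.9 kPa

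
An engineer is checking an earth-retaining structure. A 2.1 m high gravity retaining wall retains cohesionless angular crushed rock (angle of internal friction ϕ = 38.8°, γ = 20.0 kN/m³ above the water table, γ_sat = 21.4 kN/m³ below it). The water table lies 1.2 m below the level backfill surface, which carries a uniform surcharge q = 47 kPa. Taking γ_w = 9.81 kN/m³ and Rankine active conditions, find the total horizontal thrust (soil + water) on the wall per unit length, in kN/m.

K_a = tan²(45° − φ/2) = 0.2296.
γ' = 21.4 − 9.81 = 11.59 kN/m³. h₂ = H − d_w = 0.9 m.
σ'_h: at surface K_a·q = 10.79; at WT K_a(q+γd_w) = 16.30; at base K_a(q+γd_w+γ'h₂) = 18.69 kPa.
P₁ = ½(10.79+16.30)×1.2 = 16.25; P₂ = ½(16.30+18.69)×0.9 = 15.75; P_w = ½γ_w h₂² = 3.973.
Total = 16.25+15.75+3.973 = 35.97 kN/m.

36.0 kN/m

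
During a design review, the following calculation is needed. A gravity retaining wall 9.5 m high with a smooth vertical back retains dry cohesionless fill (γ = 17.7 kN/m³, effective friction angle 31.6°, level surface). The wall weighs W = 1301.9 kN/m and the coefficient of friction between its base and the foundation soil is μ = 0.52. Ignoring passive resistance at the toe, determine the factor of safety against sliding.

2.71

K_a = tan²(45° − 31.6°/2) = 0.3123.
P_a = ½K_aγH² = 0.5×0.3123×17.7×9.5² = 249.5 kN/m, acting at H/3 = 3.167 m above the base.
FS_sliding = μW / P_a = 0.52×1301.9 / 249.5 = 2.714.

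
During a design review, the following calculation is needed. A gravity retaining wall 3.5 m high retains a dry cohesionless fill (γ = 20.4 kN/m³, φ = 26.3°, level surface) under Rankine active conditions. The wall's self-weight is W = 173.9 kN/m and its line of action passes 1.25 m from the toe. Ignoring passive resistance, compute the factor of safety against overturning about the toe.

K_a = tan²(45° − 26.3°/2) = 0.3859.
P_a = ½K_aγH² = 0.5×0.3859×20.4×3.5² = 48.22 kN/m, acting at H/3 = 1.167 m above the base.
Overturning moment M_o = P_a × H/3 = 48.22 × 1.167 = 56.26.
Resisting moment M_r = W × 1.25 = 173.9 × 1.25 = 217.4.
FS_overturning = M_r/M_o = 217.4/56.26 = 3.864.

3.86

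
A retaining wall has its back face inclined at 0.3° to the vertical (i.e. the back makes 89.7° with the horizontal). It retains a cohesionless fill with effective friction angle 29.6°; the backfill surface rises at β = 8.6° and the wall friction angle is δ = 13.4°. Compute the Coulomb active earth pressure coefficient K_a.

0.346

K_a = sin²(α+φ) / [sin²α · sin(α−δ) · (1 + √{sin(φ+δ)sin(φ−β) / (sin(α−δ)sin(α+β))})²].
With α = 89.7°, φ = 29.6°, δ = 13.4°, β = 8.6°: K_a = 0.3460.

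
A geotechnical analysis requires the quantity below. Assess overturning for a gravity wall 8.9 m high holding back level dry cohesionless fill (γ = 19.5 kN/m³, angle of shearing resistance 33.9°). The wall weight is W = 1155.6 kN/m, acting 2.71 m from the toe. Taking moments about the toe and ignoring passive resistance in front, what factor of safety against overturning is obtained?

K_a = tan²(45° − 33.9°/2) = 0.2839.
P_a = ½K_aγH² = 0.5×0.2839×19.5×8.9² = 219.3 kN/m, acting at H/3 = 2.967 m above the base.
Overturning moment M_o = P_a × H/3 = 219.3 × 2.967 = 650.5.
Resisting moment M_r = W × 2.71 = 1155.6 × 2.71 = 3132.
FS_overturning = M_r/M_o = 3132/650.5 = 4.814.

4.81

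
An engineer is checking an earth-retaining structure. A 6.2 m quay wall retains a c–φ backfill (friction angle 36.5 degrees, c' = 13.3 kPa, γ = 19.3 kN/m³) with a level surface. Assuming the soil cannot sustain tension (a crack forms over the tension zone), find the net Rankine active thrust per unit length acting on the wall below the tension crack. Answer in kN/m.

29.4 kN/m

K_a = 0.2541; √K_a = 0.5040.
Tension-crack depth z_c = 2c/(γ√K_a) = 2×13.3/(19.3×0.5040) = 2.734 m.
σ_a at base = K_a γ H − 2c√K_a = 0.2541×19.3×6.2 − 2×13.3×0.5040 = 16.99 kPa.
P_a = ½ × 16.99 × (H − z_c) = 0.5×16.99×3.466 = 29.45 kN/m.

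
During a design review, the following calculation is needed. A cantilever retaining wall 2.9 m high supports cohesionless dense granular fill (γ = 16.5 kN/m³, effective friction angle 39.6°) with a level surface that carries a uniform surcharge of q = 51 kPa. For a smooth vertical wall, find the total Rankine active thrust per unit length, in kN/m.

48.1 kN/m

K_a = tan²(45° − φ/2) = 0.2214.
Soil triangle: ½ K_a γ H² = 0.5×0.2214×16.5×2.9² = 15.36 kN/m.
Surcharge rectangle: K_a q H = 0.2214×51×2.9 = 32.75 kN/m.
Total = 15.36 + 32.75 = 48.11 kN/m.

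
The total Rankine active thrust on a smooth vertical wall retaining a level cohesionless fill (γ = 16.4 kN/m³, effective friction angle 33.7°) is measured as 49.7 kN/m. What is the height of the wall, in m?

K_a = 0.2863. P_a = ½ K_a γ H² ⇒ H = √(2P_a/(K_a γ)).
H = √(2×49.7/(0.2863×16.4)) = 4.601 m.

4.60 m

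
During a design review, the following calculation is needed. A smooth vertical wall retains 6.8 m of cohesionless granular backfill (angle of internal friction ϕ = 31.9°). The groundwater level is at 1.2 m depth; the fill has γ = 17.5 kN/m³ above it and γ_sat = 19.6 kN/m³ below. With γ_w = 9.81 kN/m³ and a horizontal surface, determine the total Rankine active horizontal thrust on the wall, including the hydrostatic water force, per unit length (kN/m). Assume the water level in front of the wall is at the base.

K_a = tan²(45° − φ/2) = 0.3085.
γ' = 19.6 − 9.81 = 9.790 kN/m³. Depth below WT = 5.6 m.
σ'_h at WT = K_a γ d_w = 6.479 kPa; at base = 6.479 + K_a γ' × 5.6 = 23.39 kPa.
P₁ (0–1.2 m) = ½×6.479×1.2 = 3.887. P₂ (1.2–6.8 m) = ½(6.479+23.39)×5.6 = 83.64.
P_w = ½ γ_w h₂² = 0.5×9.81×5.6² = 153.8. Total = 3.887+83.64+153.8 = 241.4 kN/m.

241 kN/m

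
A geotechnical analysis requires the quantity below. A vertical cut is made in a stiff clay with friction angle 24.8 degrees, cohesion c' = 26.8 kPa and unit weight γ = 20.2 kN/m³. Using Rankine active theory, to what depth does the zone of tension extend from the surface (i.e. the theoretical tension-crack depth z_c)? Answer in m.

K_a = tan²(45° − 24.8°/2) = 0.4090; √K_a = 0.6395.
The active pressure is zero where K_a γ z = 2c√K_a, so z_c = 2c/(γ√K_a) = 2×26.8/(20.2×0.6395) = 4.149 m.

4.15 m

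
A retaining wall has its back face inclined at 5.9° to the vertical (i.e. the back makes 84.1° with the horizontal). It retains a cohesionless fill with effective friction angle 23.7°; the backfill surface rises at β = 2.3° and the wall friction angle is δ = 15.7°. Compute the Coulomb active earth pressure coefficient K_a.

K_a = sin²(α+φ) / [sin²α · sin(α−δ) · (1 + √{sin(φ+δ)sin(φ−β) / (sin(α−δ)sin(α+β))})²].
With α = 84.1°, φ = 23.7°, δ = 15.7°, β = 2.3°: K_a = 0.4382.

0.438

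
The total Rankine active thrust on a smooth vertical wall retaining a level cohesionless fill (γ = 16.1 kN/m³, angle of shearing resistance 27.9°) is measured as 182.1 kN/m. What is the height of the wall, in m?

7.90 m

K_a = 0.3625. P_a = ½ K_a γ H² ⇒ H = √(2P_a/(K_a γ)).
H = √(2×182.1/(0.3625×16.1)) = 7.900 m.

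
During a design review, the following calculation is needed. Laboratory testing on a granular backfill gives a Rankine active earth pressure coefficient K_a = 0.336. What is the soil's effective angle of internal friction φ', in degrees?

K_a = tan²(45° − φ/2) ⇒ 45° − φ/2 = arctan(√0.336) = 30.10°.
φ = 2(45° − 30.10°) = 29.80°.

29.8°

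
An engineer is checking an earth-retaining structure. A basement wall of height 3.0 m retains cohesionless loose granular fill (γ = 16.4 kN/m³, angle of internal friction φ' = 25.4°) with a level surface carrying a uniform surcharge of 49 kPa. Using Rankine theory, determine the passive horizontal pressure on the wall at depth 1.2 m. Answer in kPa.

K_p = (1 + sin φ)/(1 − sin φ) = 2.502.
σ_v = γz + q = 16.4 × 1.2 + 49 = 68.68 kPa.
σ_h = K_p σ_v = 2.502 × 68.68 = 171.9 kPa.

172 kPa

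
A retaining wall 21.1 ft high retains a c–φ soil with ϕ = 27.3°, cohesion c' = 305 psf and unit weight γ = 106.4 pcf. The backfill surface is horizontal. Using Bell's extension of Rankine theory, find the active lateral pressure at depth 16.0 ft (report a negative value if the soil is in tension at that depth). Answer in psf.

K_a = (1 − sin φ)/(1 + sin φ) = 0.3711.
σ_a = K_a γ z − 2c√K_a = 0.3711×106.4×16.0 − 2×305×0.6092 = 260.2 psf.

260 psf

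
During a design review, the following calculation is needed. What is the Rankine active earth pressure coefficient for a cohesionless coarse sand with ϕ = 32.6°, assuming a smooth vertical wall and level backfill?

0.300

K_a = (1 − sin φ)/(1 + sin φ) = (1 − sin 32.6°)/(1 + sin 32.6°) = 0.2997.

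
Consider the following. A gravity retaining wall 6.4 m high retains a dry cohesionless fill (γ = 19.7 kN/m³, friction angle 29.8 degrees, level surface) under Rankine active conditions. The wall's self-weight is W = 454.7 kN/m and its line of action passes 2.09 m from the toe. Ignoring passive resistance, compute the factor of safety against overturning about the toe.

3.29

K_a = tan²(45° − 29.8°/2) = 0.3360.
P_a = ½K_aγH² = 0.5×0.3360×19.7×6.4² = 135.6 kN/m, acting at H/3 = 2.133 m above the base.
Overturning moment M_o = P_a × H/3 = 135.6 × 2.133 = 289.2.
Resisting moment M_r = W × 2.09 = 454.7 × 2.09 = 950.3.
FS_overturning = M_r/M_o = 950.3/289.2 = 3.286.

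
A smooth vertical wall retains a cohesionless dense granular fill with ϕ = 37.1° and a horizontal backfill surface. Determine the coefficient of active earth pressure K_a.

K_a = (1 − sin φ)/(1 + sin φ) = (1 − sin 37.1°)/(1 + sin 37.1°) = 0.2475.

0.247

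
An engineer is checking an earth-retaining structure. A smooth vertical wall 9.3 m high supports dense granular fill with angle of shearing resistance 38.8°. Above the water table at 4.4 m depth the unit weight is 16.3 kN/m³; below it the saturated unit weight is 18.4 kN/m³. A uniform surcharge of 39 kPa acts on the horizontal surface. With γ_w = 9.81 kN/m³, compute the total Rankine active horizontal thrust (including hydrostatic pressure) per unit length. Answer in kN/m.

342 kN/m

K_a = tan²(45° − φ/2) = 0.2296.
γ' = 18.4 − 9.81 = 8.590 kN/m³. h₂ = H − d_w = 4.9 m.
σ'_h: at surface K_a·q = 8.953; at WT K_a(q+γd_w) = 25.42; at base K_a(q+γd_w+γ'h₂) = 35.08 kPa.
P₁ = ½(8.953+25.42)×4.4 = 75.61; P₂ = ½(25.42+35.08)×4.9 = 148.2; P_w = ½γ_w h₂² = 117.8.
Total = 75.61+148.2+117.8 = 341.6 kN/m.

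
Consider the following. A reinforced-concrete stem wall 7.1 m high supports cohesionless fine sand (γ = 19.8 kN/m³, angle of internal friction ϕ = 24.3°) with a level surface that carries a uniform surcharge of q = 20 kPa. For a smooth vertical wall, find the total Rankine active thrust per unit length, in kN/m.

K_a = tan²(45° − φ/2) = 0.4169.
Soil triangle: ½ K_a γ H² = 0.5×0.4169×19.8×7.1² = 208.1 kN/m.
Surcharge rectangle: K_a q H = 0.4169×20×7.1 = 59.20 kN/m.
Total = 208.1 + 59.20 = 267.3 kN/m.

267 kN/m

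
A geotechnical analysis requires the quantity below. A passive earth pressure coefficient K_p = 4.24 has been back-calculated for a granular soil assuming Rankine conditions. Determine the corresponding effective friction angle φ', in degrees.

K_p = (1+sin φ)/(1−sin φ) ⇒ sin φ = (K_p − 1)/(K_p + 1) = 0.6183.
φ = arcsin(0.6183) = 38.19°.

38.2°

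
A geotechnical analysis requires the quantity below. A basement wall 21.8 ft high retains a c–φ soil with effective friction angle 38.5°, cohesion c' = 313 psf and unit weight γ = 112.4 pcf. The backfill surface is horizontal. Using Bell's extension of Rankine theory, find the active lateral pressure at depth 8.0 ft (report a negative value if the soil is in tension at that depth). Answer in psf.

K_a = (1 − sin φ)/(1 + sin φ) = 0.2327.
σ_a = K_a γ z − 2c√K_a = 0.2327×112.4×8.0 − 2×313×0.4823 = -92.74 psf.

-92.7 psf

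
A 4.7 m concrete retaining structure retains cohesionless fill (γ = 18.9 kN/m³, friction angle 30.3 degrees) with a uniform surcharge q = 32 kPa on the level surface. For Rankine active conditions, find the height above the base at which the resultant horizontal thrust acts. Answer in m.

1.89 m

K_a = 0.3293.
Triangular part P₁ = ½K_aγH² = 68.75 at H/3 = 1.567 m; rectangular part P₂ = K_a q H = 49.53 at H/2 = 2.350 m.
ȳ = (P₁·1.567 + P₂·2.350)/(P₁+P₂) = 1.895 m.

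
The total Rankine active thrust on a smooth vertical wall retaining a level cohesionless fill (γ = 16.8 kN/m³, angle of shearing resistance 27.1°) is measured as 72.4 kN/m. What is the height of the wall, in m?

K_a = 0.3741. P_a = ½ K_a γ H² ⇒ H = √(2P_a/(K_a γ)).
H = √(2×72.4/(0.3741×16.8)) = 4.800 m.

4.80 m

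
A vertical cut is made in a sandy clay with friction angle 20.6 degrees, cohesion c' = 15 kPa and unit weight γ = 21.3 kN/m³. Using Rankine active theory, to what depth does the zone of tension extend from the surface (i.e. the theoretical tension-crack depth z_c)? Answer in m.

2.03 m

K_a = tan²(45° − 20.6°/2) = 0.4795; √K_a = 0.6924.
The active pressure is zero where K_a γ z = 2c√K_a, so z_c = 2c/(γ√K_a) = 2×15/(21.3×0.6924) = 2.034 m.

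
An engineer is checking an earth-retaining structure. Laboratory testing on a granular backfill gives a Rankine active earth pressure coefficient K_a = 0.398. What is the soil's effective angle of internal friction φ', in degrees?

K_a = tan²(45° − φ/2) ⇒ 45° − φ/2 = arctan(√0.398) = 32.25°.
φ = 2(45° − 32.25°) = 25.51°.

25.5°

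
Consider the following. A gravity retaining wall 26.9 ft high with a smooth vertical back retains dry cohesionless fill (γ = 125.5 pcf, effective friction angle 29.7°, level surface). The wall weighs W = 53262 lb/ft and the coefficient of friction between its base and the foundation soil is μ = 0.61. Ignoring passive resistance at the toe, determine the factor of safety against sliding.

K_a = tan²(45° − 29.7°/2) = 0.3374.
P_a = ½K_aγH² = 0.5×0.3374×125.5×26.9² = 15320 lb/ft, acting at H/3 = 8.967 ft above the base.
FS_sliding = μW / P_a = 0.61×53262 / 15320 = 2.121.

2.12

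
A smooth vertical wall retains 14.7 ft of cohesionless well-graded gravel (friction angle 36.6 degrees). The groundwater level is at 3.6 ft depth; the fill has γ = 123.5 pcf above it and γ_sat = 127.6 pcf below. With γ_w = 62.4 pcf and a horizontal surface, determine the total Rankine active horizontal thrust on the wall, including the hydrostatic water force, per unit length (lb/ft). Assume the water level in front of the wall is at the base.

K_a = tan²(45° − φ/2) = 0.2530.
γ' = 127.6 − 62.4 = 65.20 pcf. Depth below WT = 11.1 ft.
σ'_h at WT = K_a γ d_w = 112.5 psf; at base = 112.5 + K_a γ' × 11.1 = 295.5 psf.
P₁ (0–3.6 ft) = ½×112.5×3.6 = 202.4. P₂ (3.6–14.7 ft) = ½(112.5+295.5)×11.1 = 2264.
P_w = ½ γ_w h₂² = 0.5×62.4×11.1² = 3844. Total = 202.4+2264+3844 = 6311 lb/ft.

6310 lb/ft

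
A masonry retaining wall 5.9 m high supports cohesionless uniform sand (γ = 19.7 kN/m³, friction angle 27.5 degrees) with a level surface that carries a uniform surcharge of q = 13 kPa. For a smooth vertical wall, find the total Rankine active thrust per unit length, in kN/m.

K_a = tan²(45° − φ/2) = 0.3682.
Soil triangle: ½ K_a γ H² = 0.5×0.3682×19.7×5.9² = 126.3 kN/m.
Surcharge rectangle: K_a q H = 0.3682×13×5.9 = 28.24 kN/m.
Total = 126.3 + 28.24 = 154.5 kN/m.

154 kN/m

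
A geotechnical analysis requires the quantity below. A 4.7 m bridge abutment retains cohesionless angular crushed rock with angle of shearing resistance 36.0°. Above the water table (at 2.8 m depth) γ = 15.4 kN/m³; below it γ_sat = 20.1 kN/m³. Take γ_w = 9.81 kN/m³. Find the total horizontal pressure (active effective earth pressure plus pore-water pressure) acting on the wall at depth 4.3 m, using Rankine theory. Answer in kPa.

K_a = (1 − sin φ)/(1 + sin φ) = 0.2596.
γ' = 20.1 − 9.81 = 10.29 kN/m³.
Effective vertical stress at 4.3 m: σ'_v = 15.4×2.8 + 10.29×1.50 = 58.55 kPa.
σ'_h = K_a σ'_v = 0.2596 × 58.55 = 15.20 kPa; u = γ_w × 1.50 = 14.71 kPa.
Total σ_h = 15.20 + 14.71 = 29.92 kPa.

29.9 kPa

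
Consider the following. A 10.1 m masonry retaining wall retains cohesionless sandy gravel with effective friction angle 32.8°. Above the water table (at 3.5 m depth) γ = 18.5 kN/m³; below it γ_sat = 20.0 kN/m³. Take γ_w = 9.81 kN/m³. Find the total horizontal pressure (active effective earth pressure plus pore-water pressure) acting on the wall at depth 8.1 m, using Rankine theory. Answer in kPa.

78.3 kPa

K_a = (1 − sin φ)/(1 + sin φ) = 0.2973.
γ' = 20.0 − 9.81 = 10.19 kN/m³.
Effective vertical stress at 8.1 m: σ'_v = 18.5×3.5 + 10.19×4.60 = 111.6 kPa.
σ'_h = K_a σ'_v = 0.2973 × 111.6 = 33.18 kPa; u = γ_w × 4.60 = 45.13 kPa.
Total σ_h = 33.18 + 45.13 = 78.31 kPa.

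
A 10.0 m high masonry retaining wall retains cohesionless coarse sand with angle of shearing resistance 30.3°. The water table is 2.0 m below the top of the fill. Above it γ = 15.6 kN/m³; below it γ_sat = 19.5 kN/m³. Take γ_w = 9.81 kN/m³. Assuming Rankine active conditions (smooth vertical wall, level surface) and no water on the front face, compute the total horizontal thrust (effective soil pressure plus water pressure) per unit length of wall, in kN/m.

509 kN/m

K_a = tan²(45° − φ/2) = 0.3293.
γ' = 19.5 − 9.81 = 9.690 kN/m³. Depth below WT = 8.0 m.
σ'_h at WT = K_a γ d_w = 10.27 kPa; at base = 10.27 + K_a γ' × 8.0 = 35.80 kPa.
P₁ (0–2.0 m) = ½×10.27×2.0 = 10.27. P₂ (2.0–10.0 m) = ½(10.27+35.80)×8.0 = 184.3.
P_w = ½ γ_w h₂² = 0.5×9.81×8.0² = 313.9. Total = 10.27+184.3+313.9 = 508.5 kN/m.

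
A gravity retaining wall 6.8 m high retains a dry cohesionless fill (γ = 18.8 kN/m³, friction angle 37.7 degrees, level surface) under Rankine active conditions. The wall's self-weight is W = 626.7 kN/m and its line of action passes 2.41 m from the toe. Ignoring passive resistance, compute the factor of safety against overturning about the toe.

K_a = tan²(45° − 37.7°/2) = 0.2411.
P_a = ½K_aγH² = 0.5×0.2411×18.8×6.8² = 104.8 kN/m, acting at H/3 = 2.267 m above the base.
Overturning moment M_o = P_a × H/3 = 104.8 × 2.267 = 237.5.
Resisting moment M_r = W × 2.41 = 626.7 × 2.41 = 1510.
FS_overturning = M_r/M_o = 1510/237.5 = 6.359.

6.36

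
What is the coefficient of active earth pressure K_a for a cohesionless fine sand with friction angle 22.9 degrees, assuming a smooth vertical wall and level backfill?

0.440

K_a = tan²(45° − φ/2) = tan²(33.55°) = 0.4398.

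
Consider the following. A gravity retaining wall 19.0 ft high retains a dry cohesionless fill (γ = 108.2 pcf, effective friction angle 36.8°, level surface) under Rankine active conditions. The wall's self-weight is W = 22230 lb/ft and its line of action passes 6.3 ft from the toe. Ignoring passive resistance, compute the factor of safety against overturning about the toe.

4.52

K_a = tan²(45° − 36.8°/2) = 0.2508.
P_a = ½K_aγH² = 0.5×0.2508×108.2×19.0² = 4897 lb/ft, acting at H/3 = 6.333 ft above the base.
Overturning moment M_o = P_a × H/3 = 4897 × 6.333 = 31020.
Resisting moment M_r = W × 6.3 = 22230 × 6.3 = 140000.
FS_overturning = M_r/M_o = 140000/31020 = 4.515.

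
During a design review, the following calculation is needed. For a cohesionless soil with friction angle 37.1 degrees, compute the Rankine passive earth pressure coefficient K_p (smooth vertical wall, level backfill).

4.04

K_p = (1 + sin φ)/(1 − sin φ) = tan²(45° + 37.1°/2) = 4.040.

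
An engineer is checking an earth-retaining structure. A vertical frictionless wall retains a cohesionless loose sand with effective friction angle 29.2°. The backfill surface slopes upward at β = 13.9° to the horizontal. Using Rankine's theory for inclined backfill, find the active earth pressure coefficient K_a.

K_a = cos β · (cos β − √(cos²β − cos²φ)) / (cos β + √(cos²β − cos²φ)).
cos β = 0.9707, cos φ = 0.8729, √(cos²β − cos²φ) = 0.4246.
K_a = 0.9707 × (0.9707 − 0.4246)/(0.9707 + 0.4246) = 0.3799.

0.380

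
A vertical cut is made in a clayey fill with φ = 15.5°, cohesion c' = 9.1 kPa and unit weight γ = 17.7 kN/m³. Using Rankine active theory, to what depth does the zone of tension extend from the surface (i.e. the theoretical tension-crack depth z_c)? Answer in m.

K_a = tan²(45° − 15.5°/2) = 0.5782; √K_a = 0.7604.
The active pressure is zero where K_a γ z = 2c√K_a, so z_c = 2c/(γ√K_a) = 2×9.1/(17.7×0.7604) = 1.352 m.

1.35 m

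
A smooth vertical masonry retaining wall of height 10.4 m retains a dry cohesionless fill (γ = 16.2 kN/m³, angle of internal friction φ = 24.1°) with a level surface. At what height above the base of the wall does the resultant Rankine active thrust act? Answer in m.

K_a = 0.4201.
The pressure distribution is triangular, so the resultant acts at H/3 above the base = 10.4/3 = 3.467 m.

3.47 m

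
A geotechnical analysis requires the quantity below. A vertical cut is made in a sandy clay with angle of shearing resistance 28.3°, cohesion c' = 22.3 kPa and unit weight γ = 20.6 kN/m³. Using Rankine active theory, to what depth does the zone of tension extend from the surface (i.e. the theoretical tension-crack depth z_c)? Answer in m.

3.62 m

K_a = tan²(45° − 28.3°/2) = 0.3568; √K_a = 0.5973.
The active pressure is zero where K_a γ z = 2c√K_a, so z_c = 2c/(γ√K_a) = 2×22.3/(20.6×0.5973) = 3.625 m.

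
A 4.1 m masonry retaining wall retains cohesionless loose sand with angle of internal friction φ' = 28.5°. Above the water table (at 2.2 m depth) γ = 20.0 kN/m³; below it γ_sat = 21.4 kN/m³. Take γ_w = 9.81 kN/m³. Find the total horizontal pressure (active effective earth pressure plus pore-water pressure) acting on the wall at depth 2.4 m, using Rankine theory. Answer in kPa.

K_a = (1 − sin φ)/(1 + sin φ) = 0.3540.
γ' = 21.4 − 9.81 = 11.59 kN/m³.
Effective vertical stress at 2.4 m: σ'_v = 20.0×2.2 + 11.59×0.200 = 46.32 kPa.
σ'_h = K_a σ'_v = 0.3540 × 46.32 = 16.39 kPa; u = γ_w × 0.200 = 1.962 kPa.
Total σ_h = 16.39 + 1.962 = 18.36 kPa.

18.4 kPa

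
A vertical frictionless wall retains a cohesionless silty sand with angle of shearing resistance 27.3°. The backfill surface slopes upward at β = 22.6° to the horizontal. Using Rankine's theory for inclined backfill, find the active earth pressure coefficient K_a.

0.529

K_a = cos β · (cos β − √(cos²β − cos²φ)) / (cos β + √(cos²β − cos²φ)).
cos β = 0.9232, cos φ = 0.8886, √(cos²β − cos²φ) = 0.2504.
K_a = 0.9232 × (0.9232 − 0.2504)/(0.9232 + 0.2504) = 0.5293.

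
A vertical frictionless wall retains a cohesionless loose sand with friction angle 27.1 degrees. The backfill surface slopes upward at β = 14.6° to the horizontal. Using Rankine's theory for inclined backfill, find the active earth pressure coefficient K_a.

0.423

K_a = cos β · (cos β − √(cos²β − cos²φ)) / (cos β + √(cos²β − cos²φ)).
cos β = 0.9677, cos φ = 0.8902, √(cos²β − cos²φ) = 0.3794.
K_a = 0.9677 × (0.9677 − 0.3794)/(0.9677 + 0.3794) = 0.4226.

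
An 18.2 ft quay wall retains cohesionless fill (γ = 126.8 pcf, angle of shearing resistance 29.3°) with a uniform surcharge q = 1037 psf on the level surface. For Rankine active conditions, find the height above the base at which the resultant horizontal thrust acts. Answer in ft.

K_a = 0.3428.
Triangular part P₁ = ½K_aγH² = 7200 at H/3 = 6.067 ft; rectangular part P₂ = K_a q H = 6471 at H/2 = 9.100 ft.
ȳ = (P₁·6.067 + P₂·9.100)/(P₁+P₂) = 7.502 ft.

7.50 ft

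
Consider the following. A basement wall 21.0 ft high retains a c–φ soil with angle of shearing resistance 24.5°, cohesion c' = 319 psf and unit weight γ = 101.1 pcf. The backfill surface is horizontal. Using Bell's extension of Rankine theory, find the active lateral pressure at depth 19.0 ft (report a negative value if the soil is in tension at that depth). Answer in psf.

384 psf

K_a = (1 − sin φ)/(1 + sin φ) = 0.4137.
σ_a = K_a γ z − 2c√K_a = 0.4137×101.1×19.0 − 2×319×0.6432 = 384.4 psf.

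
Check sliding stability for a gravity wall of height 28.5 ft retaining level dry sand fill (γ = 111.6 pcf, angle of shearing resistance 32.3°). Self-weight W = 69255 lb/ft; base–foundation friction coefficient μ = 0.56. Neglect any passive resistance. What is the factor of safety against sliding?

K_a = tan²(45° − 32.3°/2) = 0.3035.
P_a = ½K_aγH² = 0.5×0.3035×111.6×28.5² = 13750 lb/ft, acting at H/3 = 9.500 ft above the base.
FS_sliding = μW / P_a = 0.56×69255 / 13750 = 2.820.

2.82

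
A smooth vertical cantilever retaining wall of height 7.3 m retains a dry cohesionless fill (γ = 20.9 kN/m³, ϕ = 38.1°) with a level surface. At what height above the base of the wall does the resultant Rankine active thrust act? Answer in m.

K_a = 0.2368.
The pressure distribution is triangular, so the resultant acts at H/3 above the base = 7.3/3 = 2.433 m.

2.43 m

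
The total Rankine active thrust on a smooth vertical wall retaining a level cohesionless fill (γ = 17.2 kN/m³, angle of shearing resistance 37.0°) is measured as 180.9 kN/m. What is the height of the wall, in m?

9.20 m

K_a = 0.2486. P_a = ½ K_a γ H² ⇒ H = √(2P_a/(K_a γ)).
H = √(2×180.9/(0.2486×17.2)) = 9.199 m.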